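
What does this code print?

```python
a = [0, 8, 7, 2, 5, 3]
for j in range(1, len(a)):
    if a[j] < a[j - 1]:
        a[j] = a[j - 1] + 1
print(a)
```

j=1: 8>=0, unchanged → [0, 8, 7, 2, 5, 3]
j=2: 7<8, a[2] = 8+1 = 9 → [0, 8, 9, 2, 5, 3]
j=3: 2<9, a[3] = 9+1 = 10 → [0, 8, 9, 10, 5, 3]
j=4: 5<10, a[4] = 10+1 = 11 → [0, 8, 9, 10, 11, 3]
j=5: 3<11, a[5] = 11+1 = 12 → [0, 8, 9, 10, 11, 12]

[0, 8, 9, 10, 11, 12]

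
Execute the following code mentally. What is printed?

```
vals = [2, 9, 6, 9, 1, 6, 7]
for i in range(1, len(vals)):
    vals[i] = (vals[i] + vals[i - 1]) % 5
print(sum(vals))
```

i=1: vals[1] = (9+2)%5 = 1 → [2, 1, 6, 9, 1, 6, 7]
i=2: vals[2] = (6+1)%5 = 2 → [2, 1, 2, 9, 1, 6, 7]
i=3: vals[3] = (9+2)%5 = 1 → [2, 1, 2, 1, 1, 6, 7]
i=4: vals[4] = (1+1)%5 = 2 → [2, 1, 2, 1, 2, 6, 7]
i=5: vals[5] = (6+2)%5 = 3 → [2, 1, 2, 1, 2, 3, 7]
i=6: vals[6] = (7+3)%5 = 0 → [2, 1, 2, 1, 2, 3, 0]
sum = 11

11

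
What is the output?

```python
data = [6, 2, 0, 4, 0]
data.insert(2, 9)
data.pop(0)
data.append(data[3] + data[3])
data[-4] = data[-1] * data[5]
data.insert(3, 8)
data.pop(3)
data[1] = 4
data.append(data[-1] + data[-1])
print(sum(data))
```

insert 9 at 2 → [6, 2, 9, 0, 4, 0]
pop(0) removes 6 → [2, 9, 0, 4, 0]
append data[3]+data[3] = 4+4 = 8 → [2, 9, 0, 4, 0, 8]
data[-4] = data[-1]*data[5] = 8*8 = 64 → [2, 9, 64, 4, 0, 8]
insert 8 at 3 → [2, 9, 64, 8, 4, 0, 8]
pop(3) removes 8 → [2, 9, 64, 4, 0, 8]
data[1] = 4 → [2, 4, 64, 4, 0, 8]
append data[-1]+data[-1] = 8+8 = 16 → [2, 4, 64, 4, 0, 8, 16]
sum = 98

98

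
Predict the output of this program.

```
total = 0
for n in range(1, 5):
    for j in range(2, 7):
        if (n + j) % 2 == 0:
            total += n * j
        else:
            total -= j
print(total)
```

n=1,j=2: odd sum, total = 0-2 = -2
n=1,j=3: even sum, total = (-2)+3 = 1
n=1,j=4: odd sum, total = 1-4 = -3
n=1,j=5: even sum, total = (-3)+5 = 2
n=1,j=6: odd sum, total = 2-6 = -4
n=2,j=2: even sum, total = (-4)+4 = 0
n=2,j=3: odd sum, total = 0-3 = -3
n=2,j=4: even sum, total = (-3)+8 = 5
n=2,j=5: odd sum, total = 5-5 = 0
n=2,j=6: even sum, total = 0+12 = 12
n=3,j=2: odd sum, total = 12-2 = 10
n=3,j=3: even sum, total = 10+9 = 19
n=3,j=4: odd sum, total = 19-4 = 15
n=3,j=5: even sum, total = 15+15 = 30
n=3,j=6: odd sum, total = 30-6 = 24
n=4,j=2: even sum, total = 24+8 = 32
n=4,j=3: odd sum, total = 32-3 = 29
n=4,j=4: even sum, total = 29+16 = 45
n=4,j=5: odd sum, total = 45-5 = 40
n=4,j=6: even sum, total = 40+24 = 64

64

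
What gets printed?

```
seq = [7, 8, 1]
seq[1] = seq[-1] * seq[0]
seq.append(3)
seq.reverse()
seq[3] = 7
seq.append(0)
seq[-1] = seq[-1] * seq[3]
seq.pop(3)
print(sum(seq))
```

seq[1] = seq[-1]*seq[0] = 1*7 = 7 → [7, 7, 1]
append 3 → [7, 7, 1, 3]
reverse → [3, 1, 7, 7]
seq[3] = 7 → [3, 1, 7, 7]
append 0 → [3, 1, 7, 7, 0]
seq[-1] = seq[-1]*seq[3] = 0*7 = 0 → [3, 1, 7, 7, 0]
pop(3) removes 7 → [3, 1, 7, 0]
sum = 11

11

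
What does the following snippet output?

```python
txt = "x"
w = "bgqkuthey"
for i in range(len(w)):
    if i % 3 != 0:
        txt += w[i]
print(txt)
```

xgqutey

i=0: skip
i=1: add 'g' → 'xg'
i=2: add 'q' → 'xgq'
i=3: skip
i=4: add 'u' → 'xgqu'
i=5: add 't' → 'xgqut'
i=6: skip
i=7: add 'e' → 'xgqute'
i=8: add 'y' → 'xgqutey'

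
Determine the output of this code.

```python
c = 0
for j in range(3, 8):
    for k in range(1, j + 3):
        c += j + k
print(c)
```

330

j=3,k=1: c = 0+4 = 4
j=3,k=2: c = 4+5 = 9
j=3,k=3: c = 9+6 = 15
j=3,k=4: c = 15+7 = 22
j=3,k=5: c = 22+8 = 30
j=4,k=1: c = 30+5 = 35
j=4,k=2: c = 35+6 = 41
j=4,k=3: c = 41+7 = 48
j=4,k=4: c = 48+8 = 56
j=4,k=5: c = 56+9 = 65
j=4,k=6: c = 65+10 = 75
j=5,k=1: c = 75+6 = 81
j=5,k=2: c = 81+7 = 88
j=5,k=3: c = 88+8 = 96
j=5,k=4: c = 96+9 = 105
j=5,k=5: c = 105+10 = 115
j=5,k=6: c = 115+11 = 126
j=5,k=7: c = 126+12 = 138
j=6,k=1: c = 138+7 = 145
j=6,k=2: c = 145+8 = 153
j=6,k=3: c = 153+9 = 162
j=6,k=4: c = 162+10 = 172
j=6,k=5: c = 172+11 = 183
j=6,k=6: c = 183+12 = 195
j=6,k=7: c = 195+13 = 208
j=6,k=8: c = 208+14 = 222
j=7,k=1: c = 222+8 = 230
j=7,k=2: c = 230+9 = 239
j=7,k=3: c = 239+10 = 249
j=7,k=4: c = 249+11 = 260
j=7,k=5: c = 260+12 = 272
j=7,k=6: c = 272+13 = 285
j=7,k=7: c = 285+14 = 299
j=7,k=8: c = 299+15 = 314
j=7,k=9: c = 314+16 = 330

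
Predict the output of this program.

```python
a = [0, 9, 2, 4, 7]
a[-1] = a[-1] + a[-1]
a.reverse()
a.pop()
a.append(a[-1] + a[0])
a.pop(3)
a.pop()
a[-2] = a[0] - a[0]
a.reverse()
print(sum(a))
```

16

a[-1] = a[-1]+a[-1] = 7+7 = 14 → [0, 9, 2, 4, 14]
reverse → [14, 4, 2, 9, 0]
pop() removes 0 → [14, 4, 2, 9]
append a[-1]+a[0] = 9+14 = 23 → [14, 4, 2, 9, 23]
pop(3) removes 9 → [14, 4, 2, 23]
pop() removes 23 → [14, 4, 2]
a[-2] = a[0]-a[0] = 14-14 = 0 → [14, 0, 2]
reverse → [2, 0, 14]
sum = 16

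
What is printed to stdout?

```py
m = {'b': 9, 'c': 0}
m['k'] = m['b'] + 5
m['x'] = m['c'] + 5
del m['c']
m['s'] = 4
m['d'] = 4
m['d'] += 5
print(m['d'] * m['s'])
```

36

m['k'] = m['b']+5 = 14 → {'b': 9, 'c': 0, 'k': 14}
m['x'] = m['c']+5 = 5 → {'b': 9, 'c': 0, 'k': 14, 'x': 5}
del 'c' → {'b': 9, 'k': 14, 'x': 5}
m['s'] = 4 → {'b': 9, 'k': 14, 'x': 5, 's': 4}
m['d'] = 4 → {'b': 9, 'k': 14, 'x': 5, 's': 4, 'd': 4}
m['d'] = 4+5 = 9 → {'b': 9, 'k': 14, 'x': 5, 's': 4, 'd': 9}
m['d']*m['s'] = 9*4 = 36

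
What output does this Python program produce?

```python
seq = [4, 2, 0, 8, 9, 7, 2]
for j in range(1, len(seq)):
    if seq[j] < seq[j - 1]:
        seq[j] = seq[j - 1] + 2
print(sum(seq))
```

59

j=1: 2<4, seq[1] = 4+2 = 6 → [4, 6, 0, 8, 9, 7, 2]
j=2: 0<6, seq[2] = 6+2 = 8 → [4, 6, 8, 8, 9, 7, 2]
j=3: 8>=8, unchanged → [4, 6, 8, 8, 9, 7, 2]
j=4: 9>=8, unchanged → [4, 6, 8, 8, 9, 7, 2]
j=5: 7<9, seq[5] = 9+2 = 11 → [4, 6, 8, 8, 9, 11, 2]
j=6: 2<11, seq[6] = 11+2 = 13 → [4, 6, 8, 8, 9, 11, 13]
sum = 59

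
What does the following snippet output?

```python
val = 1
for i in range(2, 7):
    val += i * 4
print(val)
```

81

i=2: val = 1+2*4 = 9
i=3: val = 9+3*4 = 21
i=4: val = 21+4*4 = 37
i=5: val = 37+5*4 = 57
i=6: val = 57+6*4 = 81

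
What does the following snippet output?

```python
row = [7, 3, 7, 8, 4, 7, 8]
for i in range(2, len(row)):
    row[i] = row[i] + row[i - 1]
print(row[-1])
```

37

i=2: row[2] = 7+3 = 10 → [7, 3, 10, 8, 4, 7, 8]
i=3: row[3] = 8+10 = 18 → [7, 3, 10, 18, 4, 7, 8]
i=4: row[4] = 4+18 = 22 → [7, 3, 10, 18, 22, 7, 8]
i=5: row[5] = 7+22 = 29 → [7, 3, 10, 18, 22, 29, 8]
i=6: row[6] = 8+29 = 37 → [7, 3, 10, 18, 22, 29, 37]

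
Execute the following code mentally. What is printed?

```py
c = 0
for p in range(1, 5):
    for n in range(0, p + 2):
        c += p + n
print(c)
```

p=1,n=0: c = 0+1 = 1
p=1,n=1: c = 1+2 = 3
p=1,n=2: c = 3+3 = 6
p=2,n=0: c = 6+2 = 8
p=2,n=1: c = 8+3 = 11
p=2,n=2: c = 11+4 = 15
p=2,n=3: c = 15+5 = 20
p=3,n=0: c = 20+3 = 23
p=3,n=1: c = 23+4 = 27
p=3,n=2: c = 27+5 = 32
p=3,n=3: c = 32+6 = 38
p=3,n=4: c = 38+7 = 45
p=4,n=0: c = 45+4 = 49
p=4,n=1: c = 49+5 = 54
p=4,n=2: c = 54+6 = 60
p=4,n=3: c = 60+7 = 67
p=4,n=4: c = 67+8 = 75
p=4,n=5: c = 75+9 = 84

84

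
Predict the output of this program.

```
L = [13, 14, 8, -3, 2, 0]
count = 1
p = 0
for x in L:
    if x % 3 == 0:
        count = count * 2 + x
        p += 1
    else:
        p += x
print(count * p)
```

x=13: not %3==0; p=13
x=14: not %3==0; p=27
x=8: not %3==0; p=35
x=-3: %3==0, count = 1*2+(-3) = -1; p=36
x=2: not %3==0; p=38
x=0: %3==0, count = (-1)*2+0 = -2; p=39
count*p = (-2)*39 = -78

-78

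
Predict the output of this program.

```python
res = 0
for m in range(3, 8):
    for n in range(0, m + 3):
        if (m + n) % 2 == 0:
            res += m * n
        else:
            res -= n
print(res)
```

387

m=3,n=0: odd sum, res = 0-0 = 0
m=3,n=1: even sum, res = 0+3 = 3
m=3,n=2: odd sum, res = 3-2 = 1
m=3,n=3: even sum, res = 1+9 = 10
m=3,n=4: odd sum, res = 10-4 = 6
m=3,n=5: even sum, res = 6+15 = 21
m=4,n=0: even sum, res = 21+0 = 21
m=4,n=1: odd sum, res = 21-1 = 20
m=4,n=2: even sum, res = 20+8 = 28
m=4,n=3: odd sum, res = 28-3 = 25
m=4,n=4: even sum, res = 25+16 = 41
m=4,n=5: odd sum, res = 41-5 = 36
m=4,n=6: even sum, res = 36+24 = 60
m=5,n=0: odd sum, res = 60-0 = 60
m=5,n=1: even sum, res = 60+5 = 65
m=5,n=2: odd sum, res = 65-2 = 63
m=5,n=3: even sum, res = 63+15 = 78
m=5,n=4: odd sum, res = 78-4 = 74
m=5,n=5: even sum, res = 74+25 = 99
m=5,n=6: odd sum, res = 99-6 = 93
m=5,n=7: even sum, res = 93+35 = 128
m=6,n=0: even sum, res = 128+0 = 128
m=6,n=1: odd sum, res = 128-1 = 127
m=6,n=2: even sum, res = 127+12 = 139
m=6,n=3: odd sum, res = 139-3 = 136
m=6,n=4: even sum, res = 136+24 = 160
m=6,n=5: odd sum, res = 160-5 = 155
m=6,n=6: even sum, res = 155+36 = 191
m=6,n=7: odd sum, res = 191-7 = 184
m=6,n=8: even sum, res = 184+48 = 232
m=7,n=0: odd sum, res = 232-0 = 232
m=7,n=1: even sum, res = 232+7 = 239
m=7,n=2: odd sum, res = 239-2 = 237
m=7,n=3: even sum, res = 237+21 = 258
m=7,n=4: odd sum, res = 258-4 = 254
m=7,n=5: even sum, res = 254+35 = 289
m=7,n=6: odd sum, res = 289-6 = 283
m=7,n=7: even sum, res = 283+49 = 332
m=7,n=8: odd sum, res = 332-8 = 324
m=7,n=9: even sum, res = 324+63 = 387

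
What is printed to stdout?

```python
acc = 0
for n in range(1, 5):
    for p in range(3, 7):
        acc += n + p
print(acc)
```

n=1,p=3: acc = 0+4 = 4
n=1,p=4: acc = 4+5 = 9
n=1,p=5: acc = 9+6 = 15
n=1,p=6: acc = 15+7 = 22
n=2,p=3: acc = 22+5 = 27
n=2,p=4: acc = 27+6 = 33
n=2,p=5: acc = 33+7 = 40
n=2,p=6: acc = 40+8 = 48
n=3,p=3: acc = 48+6 = 54
n=3,p=4: acc = 54+7 = 61
n=3,p=5: acc = 61+8 = 69
n=3,p=6: acc = 69+9 = 78
n=4,p=3: acc = 78+7 = 85
n=4,p=4: acc = 85+8 = 93
n=4,p=5: acc = 93+9 = 102
n=4,p=6: acc = 102+10 = 112

112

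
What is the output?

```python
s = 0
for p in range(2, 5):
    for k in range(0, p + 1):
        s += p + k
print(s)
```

p=2,k=0: s = 0+2 = 2
p=2,k=1: s = 2+3 = 5
p=2,k=2: s = 5+4 = 9
p=3,k=0: s = 9+3 = 12
p=3,k=1: s = 12+4 = 16
p=3,k=2: s = 16+5 = 21
p=3,k=3: s = 21+6 = 27
p=4,k=0: s = 27+4 = 31
p=4,k=1: s = 31+5 = 36
p=4,k=2: s = 36+6 = 42
p=4,k=3: s = 42+7 = 49
p=4,k=4: s = 49+8 = 57

57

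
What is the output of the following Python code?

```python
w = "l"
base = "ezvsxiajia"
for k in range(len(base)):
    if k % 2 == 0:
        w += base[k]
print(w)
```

k=0: add 'e' → 'le'
k=1: skip
k=2: add 'v' → 'lev'
k=3: skip
k=4: add 'x' → 'levx'
k=5: skip
k=6: add 'a' → 'levxa'
k=7: skip
k=8: add 'i' → 'levxai'
k=9: skip

levxai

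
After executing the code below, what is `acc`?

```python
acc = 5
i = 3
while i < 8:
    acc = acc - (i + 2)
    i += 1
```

-30

i=3: acc = 5-5 = 0
i=4: acc = 0-6 = -6
i=5: acc = (-6)-7 = -13
i=6: acc = (-13)-8 = -21
i=7: acc = (-21)-9 = -30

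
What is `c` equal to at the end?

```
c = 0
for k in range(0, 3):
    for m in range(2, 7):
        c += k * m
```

60

k=0,m=2: c = 0+0 = 0
k=0,m=3: c = 0+0 = 0
k=0,m=4: c = 0+0 = 0
k=0,m=5: c = 0+0 = 0
k=0,m=6: c = 0+0 = 0
k=1,m=2: c = 0+2 = 2
k=1,m=3: c = 2+3 = 5
k=1,m=4: c = 5+4 = 9
k=1,m=5: c = 9+5 = 14
k=1,m=6: c = 14+6 = 20
k=2,m=2: c = 20+4 = 24
k=2,m=3: c = 24+6 = 30
k=2,m=4: c = 30+8 = 38
k=2,m=5: c = 38+10 = 48
k=2,m=6: c = 48+12 = 60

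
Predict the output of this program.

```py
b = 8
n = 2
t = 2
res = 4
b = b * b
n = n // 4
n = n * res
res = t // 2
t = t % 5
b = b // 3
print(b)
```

b = 8*8 = 64
n = 2//4 = 0
n = 0*4 = 0
res = 2//2 = 1
t = 2%5 = 2
b = 64//3 = 21

21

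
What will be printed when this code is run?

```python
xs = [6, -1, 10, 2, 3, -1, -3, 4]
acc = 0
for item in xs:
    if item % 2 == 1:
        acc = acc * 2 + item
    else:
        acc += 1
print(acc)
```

32

item=6: not odd, acc = 0+1 = 1
item=-1: odd, acc = 1*2+(-1) = 1
item=10: not odd, acc = 1+1 = 2
item=2: not odd, acc = 2+1 = 3
item=3: odd, acc = 3*2+3 = 9
item=-1: odd, acc = 9*2+(-1) = 17
item=-3: odd, acc = 17*2+(-3) = 31
item=4: not odd, acc = 31+1 = 32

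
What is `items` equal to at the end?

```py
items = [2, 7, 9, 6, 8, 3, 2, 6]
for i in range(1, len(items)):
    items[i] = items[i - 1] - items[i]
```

i=1: items[1] = 2-7 = -5 → [2, -5, 9, 6, 8, 3, 2, 6]
i=2: items[2] = (-5)-9 = -14 → [2, -5, -14, 6, 8, 3, 2, 6]
i=3: items[3] = (-14)-6 = -20 → [2, -5, -14, -20, 8, 3, 2, 6]
i=4: items[4] = (-20)-8 = -28 → [2, -5, -14, -20, -28, 3, 2, 6]
i=5: items[5] = (-28)-3 = -31 → [2, -5, -14, -20, -28, -31, 2, 6]
i=6: items[6] = (-31)-2 = -33 → [2, -5, -14, -20, -28, -31, -33, 6]
i=7: items[7] = (-33)-6 = -39 → [2, -5, -14, -20, -28, -31, -33, -39]

[2, -5, -14, -20, -28, -31, -33, -39]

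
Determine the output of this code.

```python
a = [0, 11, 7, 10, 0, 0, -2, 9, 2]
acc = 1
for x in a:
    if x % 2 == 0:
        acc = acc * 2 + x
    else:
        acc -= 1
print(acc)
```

x=0: even, acc = 1*2+0 = 2
x=11: not even, acc = 2-1 = 1
x=7: not even, acc = 1-1 = 0
x=10: even, acc = 0*2+10 = 10
x=0: even, acc = 10*2+0 = 20
x=0: even, acc = 20*2+0 = 40
x=-2: even, acc = 40*2+(-2) = 78
x=9: not even, acc = 78-1 = 77
x=2: even, acc = 77*2+2 = 156

156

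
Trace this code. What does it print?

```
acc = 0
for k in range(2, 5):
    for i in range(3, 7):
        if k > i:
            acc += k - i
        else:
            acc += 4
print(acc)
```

k=2,i=3: not 2>3, acc = 0+4 = 4
k=2,i=4: not 2>4, acc = 4+4 = 8
k=2,i=5: not 2>5, acc = 8+4 = 12
k=2,i=6: not 2>6, acc = 12+4 = 16
k=3,i=3: not 3>3, acc = 16+4 = 20
k=3,i=4: not 3>4, acc = 20+4 = 24
k=3,i=5: not 3>5, acc = 24+4 = 28
k=3,i=6: not 3>6, acc = 28+4 = 32
k=4,i=3: 4>3, acc = 32+1 = 33
k=4,i=4: not 4>4, acc = 33+4 = 37
k=4,i=5: not 4>5, acc = 37+4 = 41
k=4,i=6: not 4>6, acc = 41+4 = 45

45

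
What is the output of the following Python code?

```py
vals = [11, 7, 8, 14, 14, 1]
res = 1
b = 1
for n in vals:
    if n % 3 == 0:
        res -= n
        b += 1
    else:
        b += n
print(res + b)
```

57

n=11: not %3==0; b=12
n=7: not %3==0; b=19
n=8: not %3==0; b=27
n=14: not %3==0; b=41
n=14: not %3==0; b=55
n=1: not %3==0; b=56
res+b = 1+56 = 57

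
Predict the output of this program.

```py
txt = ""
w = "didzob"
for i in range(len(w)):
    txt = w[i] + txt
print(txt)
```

bozdid

i=0: prepend 'd' → 'd'
i=1: prepend 'i' → 'id'
i=2: prepend 'd' → 'did'
i=3: prepend 'z' → 'zdid'
i=4: prepend 'o' → 'ozdid'
i=5: prepend 'b' → 'bozdid'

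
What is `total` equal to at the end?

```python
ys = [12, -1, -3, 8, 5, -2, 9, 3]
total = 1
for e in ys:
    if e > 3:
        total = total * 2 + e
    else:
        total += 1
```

182

e=12: >3, total = 1*2+12 = 14
e=-1: not >3, total = 14+1 = 15
e=-3: not >3, total = 15+1 = 16
e=8: >3, total = 16*2+8 = 40
e=5: >3, total = 40*2+5 = 85
e=-2: not >3, total = 85+1 = 86
e=9: >3, total = 86*2+9 = 181
e=3: not >3, total = 181+1 = 182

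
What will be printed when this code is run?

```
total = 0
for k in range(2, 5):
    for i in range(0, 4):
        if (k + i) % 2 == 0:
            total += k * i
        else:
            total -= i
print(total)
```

14

k=2,i=0: even sum, total = 0+0 = 0
k=2,i=1: odd sum, total = 0-1 = -1
k=2,i=2: even sum, total = (-1)+4 = 3
k=2,i=3: odd sum, total = 3-3 = 0
k=3,i=0: odd sum, total = 0-0 = 0
k=3,i=1: even sum, total = 0+3 = 3
k=3,i=2: odd sum, total = 3-2 = 1
k=3,i=3: even sum, total = 1+9 = 10
k=4,i=0: even sum, total = 10+0 = 10
k=4,i=1: odd sum, total = 10-1 = 9
k=4,i=2: even sum, total = 9+8 = 17
k=4,i=3: odd sum, total = 17-3 = 14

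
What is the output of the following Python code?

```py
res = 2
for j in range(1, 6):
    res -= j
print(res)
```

j=1: res = 2-1 = 1
j=2: res = 1-2 = -1
j=3: res = (-1)-3 = -4
j=4: res = (-4)-4 = -8
j=5: res = (-8)-5 = -13

-13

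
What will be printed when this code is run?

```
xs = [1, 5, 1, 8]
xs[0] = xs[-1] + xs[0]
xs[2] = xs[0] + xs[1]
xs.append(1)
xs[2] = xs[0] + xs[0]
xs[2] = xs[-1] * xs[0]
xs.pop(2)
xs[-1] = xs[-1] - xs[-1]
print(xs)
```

xs[0] = xs[-1]+xs[0] = 8+1 = 9 → [9, 5, 1, 8]
xs[2] = xs[0]+xs[1] = 9+5 = 14 → [9, 5, 14, 8]
append 1 → [9, 5, 14, 8, 1]
xs[2] = xs[0]+xs[0] = 9+9 = 18 → [9, 5, 18, 8, 1]
xs[2] = xs[-1]*xs[0] = 1*9 = 9 → [9, 5, 9, 8, 1]
pop(2) removes 9 → [9, 5, 8, 1]
xs[-1] = xs[-1]-xs[-1] = 1-1 = 0 → [9, 5, 8, 0]

[9, 5, 8, 0]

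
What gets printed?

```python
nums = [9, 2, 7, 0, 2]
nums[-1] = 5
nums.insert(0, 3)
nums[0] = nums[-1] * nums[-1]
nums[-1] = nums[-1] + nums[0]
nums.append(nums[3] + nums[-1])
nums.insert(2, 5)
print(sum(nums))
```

115

nums[-1] = 5 → [9, 2, 7, 0, 5]
insert 3 at 0 → [3, 9, 2, 7, 0, 5]
nums[0] = nums[-1]*nums[-1] = 5*5 = 25 → [25, 9, 2, 7, 0, 5]
nums[-1] = nums[-1]+nums[0] = 5+25 = 30 → [25, 9, 2, 7, 0, 30]
append nums[3]+nums[-1] = 7+30 = 37 → [25, 9, 2, 7, 0, 30, 37]
insert 5 at 2 → [25, 9, 5, 2, 7, 0, 30, 37]
sum = 115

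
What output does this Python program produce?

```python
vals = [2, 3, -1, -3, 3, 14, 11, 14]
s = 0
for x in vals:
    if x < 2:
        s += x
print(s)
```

-4

x=2: not <2
x=3: not <2
x=-1: <2, s = 0+(-1) = -1
x=-3: <2, s = (-1)+(-3) = -4
x=3: not <2
x=14: not <2
x=11: not <2
x=14: not <2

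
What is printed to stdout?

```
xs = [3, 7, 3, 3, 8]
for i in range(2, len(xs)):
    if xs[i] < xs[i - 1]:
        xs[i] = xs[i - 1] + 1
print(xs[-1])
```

i=2: 3<7, xs[2] = 7+1 = 8 → [3, 7, 8, 3, 8]
i=3: 3<8, xs[3] = 8+1 = 9 → [3, 7, 8, 9, 8]
i=4: 8<9, xs[4] = 9+1 = 10 → [3, 7, 8, 9, 10]

10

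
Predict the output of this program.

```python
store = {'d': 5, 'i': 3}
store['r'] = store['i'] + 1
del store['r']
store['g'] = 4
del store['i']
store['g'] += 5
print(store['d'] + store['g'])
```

14

store['r'] = store['i']+1 = 4 → {'d': 5, 'i': 3, 'r': 4}
del 'r' → {'d': 5, 'i': 3}
store['g'] = 4 → {'d': 5, 'i': 3, 'g': 4}
del 'i' → {'d': 5, 'g': 4}
store['g'] = 4+5 = 9 → {'d': 5, 'g': 9}
store['d']+store['g'] = 5+9 = 14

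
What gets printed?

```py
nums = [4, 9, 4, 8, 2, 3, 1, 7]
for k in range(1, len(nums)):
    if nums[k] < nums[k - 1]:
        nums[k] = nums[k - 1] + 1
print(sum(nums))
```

k=1: 9>=4, unchanged → [4, 9, 4, 8, 2, 3, 1, 7]
k=2: 4<9, nums[2] = 9+1 = 10 → [4, 9, 10, 8, 2, 3, 1, 7]
k=3: 8<10, nums[3] = 10+1 = 11 → [4, 9, 10, 11, 2, 3, 1, 7]
k=4: 2<11, nums[4] = 11+1 = 12 → [4, 9, 10, 11, 12, 3, 1, 7]
k=5: 3<12, nums[5] = 12+1 = 13 → [4, 9, 10, 11, 12, 13, 1, 7]
k=6: 1<13, nums[6] = 13+1 = 14 → [4, 9, 10, 11, 12, 13, 14, 7]
k=7: 7<14, nums[7] = 14+1 = 15 → [4, 9, 10, 11, 12, 13, 14, 15]
sum = 88

88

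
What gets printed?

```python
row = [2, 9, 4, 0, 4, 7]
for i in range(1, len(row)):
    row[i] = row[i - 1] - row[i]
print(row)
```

[2, -7, -11, -11, -15, -22]

i=1: row[1] = 2-9 = -7 → [2, -7, 4, 0, 4, 7]
i=2: row[2] = (-7)-4 = -11 → [2, -7, -11, 0, 4, 7]
i=3: row[3] = (-11)-0 = -11 → [2, -7, -11, -11, 4, 7]
i=4: row[4] = (-11)-4 = -15 → [2, -7, -11, -11, -15, 7]
i=5: row[5] = (-15)-7 = -22 → [2, -7, -11, -11, -15, -22]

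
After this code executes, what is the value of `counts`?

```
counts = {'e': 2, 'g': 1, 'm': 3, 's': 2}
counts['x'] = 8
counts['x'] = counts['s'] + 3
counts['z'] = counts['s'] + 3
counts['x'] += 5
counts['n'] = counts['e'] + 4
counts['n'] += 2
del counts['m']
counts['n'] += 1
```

{'e': 2, 'g': 1, 's': 2, 'x': 10, 'z': 5, 'n': 9}

counts['x'] = 8 → {'e': 2, 'g': 1, 'm': 3, 's': 2, 'x': 8}
counts['x'] = counts['s']+3 = 5 → {'e': 2, 'g': 1, 'm': 3, 's': 2, 'x': 5}
counts['z'] = counts['s']+3 = 5 → {'e': 2, 'g': 1, 'm': 3, 's': 2, 'x': 5, 'z': 5}
counts['x'] = 5+5 = 10 → {'e': 2, 'g': 1, 'm': 3, 's': 2, 'x': 10, 'z': 5}
counts['n'] = counts['e']+4 = 6 → {'e': 2, 'g': 1, 'm': 3, 's': 2, 'x': 10, 'z': 5, 'n': 6}
counts['n'] = 6+2 = 8 → {'e': 2, 'g': 1, 'm': 3, 's': 2, 'x': 10, 'z': 5, 'n': 8}
del 'm' → {'e': 2, 'g': 1, 's': 2, 'x': 10, 'z': 5, 'n': 8}
counts['n'] = 8+1 = 9 → {'e': 2, 'g': 1, 's': 2, 'x': 10, 'z': 5, 'n': 9}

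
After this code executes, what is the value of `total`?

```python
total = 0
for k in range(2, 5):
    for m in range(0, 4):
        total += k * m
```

54

k=2,m=0: total = 0+0 = 0
k=2,m=1: total = 0+2 = 2
k=2,m=2: total = 2+4 = 6
k=2,m=3: total = 6+6 = 12
k=3,m=0: total = 12+0 = 12
k=3,m=1: total = 12+3 = 15
k=3,m=2: total = 15+6 = 21
k=3,m=3: total = 21+9 = 30
k=4,m=0: total = 30+0 = 30
k=4,m=1: total = 30+4 = 34
k=4,m=2: total = 34+8 = 42
k=4,m=3: total = 42+12 = 54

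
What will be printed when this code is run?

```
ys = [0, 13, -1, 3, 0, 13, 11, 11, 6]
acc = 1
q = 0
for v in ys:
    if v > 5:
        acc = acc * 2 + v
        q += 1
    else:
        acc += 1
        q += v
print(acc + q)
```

v=0: not >5, acc = 1+1 = 2; q=0
v=13: >5, acc = 2*2+13 = 17; q=1
v=-1: not >5, acc = 17+1 = 18; q=0
v=3: not >5, acc = 18+1 = 19; q=3
v=0: not >5, acc = 19+1 = 20; q=3
v=13: >5, acc = 20*2+13 = 53; q=4
v=11: >5, acc = 53*2+11 = 117; q=5
v=11: >5, acc = 117*2+11 = 245; q=6
v=6: >5, acc = 245*2+6 = 496; q=7
acc+q = 496+7 = 503

503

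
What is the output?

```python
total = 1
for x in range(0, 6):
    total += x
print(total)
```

16

x=0: total = 1+0 = 1
x=1: total = 1+1 = 2
x=2: total = 2+2 = 4
x=3: total = 4+3 = 7
x=4: total = 7+4 = 11
x=5: total = 11+5 = 16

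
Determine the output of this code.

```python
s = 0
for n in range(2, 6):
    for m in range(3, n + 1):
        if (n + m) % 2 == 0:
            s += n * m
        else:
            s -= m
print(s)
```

n=3,m=3: even sum, s = 0+9 = 9
n=4,m=3: odd sum, s = 9-3 = 6
n=4,m=4: even sum, s = 6+16 = 22
n=5,m=3: even sum, s = 22+15 = 37
n=5,m=4: odd sum, s = 37-4 = 33
n=5,m=5: even sum, s = 33+25 = 58

58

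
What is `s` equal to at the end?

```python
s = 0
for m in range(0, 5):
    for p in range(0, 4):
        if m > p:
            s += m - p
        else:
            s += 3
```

50

m=0,p=0: not 0>0, s = 0+3 = 3
m=0,p=1: not 0>1, s = 3+3 = 6
m=0,p=2: not 0>2, s = 6+3 = 9
m=0,p=3: not 0>3, s = 9+3 = 12
m=1,p=0: 1>0, s = 12+1 = 13
m=1,p=1: not 1>1, s = 13+3 = 16
m=1,p=2: not 1>2, s = 16+3 = 19
m=1,p=3: not 1>3, s = 19+3 = 22
m=2,p=0: 2>0, s = 22+2 = 24
m=2,p=1: 2>1, s = 24+1 = 25
m=2,p=2: not 2>2, s = 25+3 = 28
m=2,p=3: not 2>3, s = 28+3 = 31
m=3,p=0: 3>0, s = 31+3 = 34
m=3,p=1: 3>1, s = 34+2 = 36
m=3,p=2: 3>2, s = 36+1 = 37
m=3,p=3: not 3>3, s = 37+3 = 40
m=4,p=0: 4>0, s = 40+4 = 44
m=4,p=1: 4>1, s = 44+3 = 47
m=4,p=2: 4>2, s = 47+2 = 49
m=4,p=3: 4>3, s = 49+1 = 50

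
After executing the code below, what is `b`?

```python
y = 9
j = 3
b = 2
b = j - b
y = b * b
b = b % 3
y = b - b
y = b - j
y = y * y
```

1

b = 3-2 = 1
y = 1*1 = 1
b = 1%3 = 1
y = 1-1 = 0
y = 1-3 = -2
y = (-2)*(-2) = 4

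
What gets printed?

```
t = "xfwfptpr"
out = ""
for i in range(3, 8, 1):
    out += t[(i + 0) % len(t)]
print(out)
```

fptpr

i=3: add t[3]='f' → 'f'
i=4: add t[4]='p' → 'fp'
i=5: add t[5]='t' → 'fpt'
i=6: add t[6]='p' → 'fptp'
i=7: add t[7]='r' → 'fptpr'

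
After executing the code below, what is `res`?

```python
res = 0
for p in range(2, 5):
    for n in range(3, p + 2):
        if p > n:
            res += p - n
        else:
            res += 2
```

p=2,n=3: not 2>3, res = 0+2 = 2
p=3,n=3: not 3>3, res = 2+2 = 4
p=3,n=4: not 3>4, res = 4+2 = 6
p=4,n=3: 4>3, res = 6+1 = 7
p=4,n=4: not 4>4, res = 7+2 = 9
p=4,n=5: not 4>5, res = 9+2 = 11

11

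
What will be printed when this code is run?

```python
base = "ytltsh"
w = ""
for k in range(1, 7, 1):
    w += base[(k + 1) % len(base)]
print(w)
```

ltshyt

k=1: add base[2]='l' → 'l'
k=2: add base[3]='t' → 'lt'
k=3: add base[4]='s' → 'lts'
k=4: add base[5]='h' → 'ltsh'
k=5: add base[0]='y' → 'ltshy'
k=6: add base[1]='t' → 'ltshyt'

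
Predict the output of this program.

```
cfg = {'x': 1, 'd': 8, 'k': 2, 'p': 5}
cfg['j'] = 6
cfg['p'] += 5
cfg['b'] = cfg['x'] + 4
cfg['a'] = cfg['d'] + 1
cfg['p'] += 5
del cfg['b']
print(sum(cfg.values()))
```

cfg['j'] = 6 → {'x': 1, 'd': 8, 'k': 2, 'p': 5, 'j': 6}
cfg['p'] = 5+5 = 10 → {'x': 1, 'd': 8, 'k': 2, 'p': 10, 'j': 6}
cfg['b'] = cfg['x']+4 = 5 → {'x': 1, 'd': 8, 'k': 2, 'p': 10, 'j': 6, 'b': 5}
cfg['a'] = cfg['d']+1 = 9 → {'x': 1, 'd': 8, 'k': 2, 'p': 10, 'j': 6, 'b': 5, 'a': 9}
cfg['p'] = 10+5 = 15 → {'x': 1, 'd': 8, 'k': 2, 'p': 15, 'j': 6, 'b': 5, 'a': 9}
del 'b' → {'x': 1, 'd': 8, 'k': 2, 'p': 15, 'j': 6, 'a': 9}
sum of values = 41

41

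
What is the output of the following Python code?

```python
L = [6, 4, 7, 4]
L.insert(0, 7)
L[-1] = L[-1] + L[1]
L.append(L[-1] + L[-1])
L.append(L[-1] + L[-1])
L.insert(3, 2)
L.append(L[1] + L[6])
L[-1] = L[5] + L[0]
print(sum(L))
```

113

insert 7 at 0 → [7, 6, 4, 7, 4]
L[-1] = L[-1]+L[1] = 4+6 = 10 → [7, 6, 4, 7, 10]
append L[-1]+L[-1] = 10+10 = 20 → [7, 6, 4, 7, 10, 20]
append L[-1]+L[-1] = 20+20 = 40 → [7, 6, 4, 7, 10, 20, 40]
insert 2 at 3 → [7, 6, 4, 2, 7, 10, 20, 40]
append L[1]+L[6] = 6+20 = 26 → [7, 6, 4, 2, 7, 10, 20, 40, 26]
L[-1] = L[5]+L[0] = 10+7 = 17 → [7, 6, 4, 2, 7, 10, 20, 40, 17]
sum = 113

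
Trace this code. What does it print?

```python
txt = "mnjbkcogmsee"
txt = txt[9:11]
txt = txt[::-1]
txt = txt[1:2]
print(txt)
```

s

slice [9:11] → 'se'
reverse → 'es'
slice [1:2] → 's'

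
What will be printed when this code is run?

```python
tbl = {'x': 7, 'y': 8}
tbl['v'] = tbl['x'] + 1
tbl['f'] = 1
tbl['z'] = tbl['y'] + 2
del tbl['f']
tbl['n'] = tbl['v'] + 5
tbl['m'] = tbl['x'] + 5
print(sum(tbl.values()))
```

58

tbl['v'] = tbl['x']+1 = 8 → {'x': 7, 'y': 8, 'v': 8}
tbl['f'] = 1 → {'x': 7, 'y': 8, 'v': 8, 'f': 1}
tbl['z'] = tbl['y']+2 = 10 → {'x': 7, 'y': 8, 'v': 8, 'f': 1, 'z': 10}
del 'f' → {'x': 7, 'y': 8, 'v': 8, 'z': 10}
tbl['n'] = tbl['v']+5 = 13 → {'x': 7, 'y': 8, 'v': 8, 'z': 10, 'n': 13}
tbl['m'] = tbl['x']+5 = 12 → {'x': 7, 'y': 8, 'v': 8, 'z': 10, 'n': 13, 'm': 12}
sum of values = 58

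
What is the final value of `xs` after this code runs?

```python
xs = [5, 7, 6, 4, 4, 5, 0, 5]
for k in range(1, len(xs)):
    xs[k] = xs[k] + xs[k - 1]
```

k=1: xs[1] = 7+5 = 12 → [5, 12, 6, 4, 4, 5, 0, 5]
k=2: xs[2] = 6+12 = 18 → [5, 12, 18, 4, 4, 5, 0, 5]
k=3: xs[3] = 4+18 = 22 → [5, 12, 18, 22, 4, 5, 0, 5]
k=4: xs[4] = 4+22 = 26 → [5, 12, 18, 22, 26, 5, 0, 5]
k=5: xs[5] = 5+26 = 31 → [5, 12, 18, 22, 26, 31, 0, 5]
k=6: xs[6] = 0+31 = 31 → [5, 12, 18, 22, 26, 31, 31, 5]
k=7: xs[7] = 5+31 = 36 → [5, 12, 18, 22, 26, 31, 31, 36]

[5, 12, 18, 22, 26, 31, 31, 36]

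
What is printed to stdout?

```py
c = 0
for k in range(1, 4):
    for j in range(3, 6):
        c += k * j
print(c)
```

72

k=1,j=3: c = 0+3 = 3
k=1,j=4: c = 3+4 = 7
k=1,j=5: c = 7+5 = 12
k=2,j=3: c = 12+6 = 18
k=2,j=4: c = 18+8 = 26
k=2,j=5: c = 26+10 = 36
k=3,j=3: c = 36+9 = 45
k=3,j=4: c = 45+12 = 57
k=3,j=5: c = 57+15 = 72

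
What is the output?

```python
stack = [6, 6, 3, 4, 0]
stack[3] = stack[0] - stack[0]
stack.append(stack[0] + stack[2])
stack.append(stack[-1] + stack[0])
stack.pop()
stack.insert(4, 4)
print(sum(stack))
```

stack[3] = stack[0]-stack[0] = 6-6 = 0 → [6, 6, 3, 0, 0]
append stack[0]+stack[2] = 6+3 = 9 → [6, 6, 3, 0, 0, 9]
append stack[-1]+stack[0] = 9+6 = 15 → [6, 6, 3, 0, 0, 9, 15]
pop() removes 15 → [6, 6, 3, 0, 0, 9]
insert 4 at 4 → [6, 6, 3, 0, 4, 0, 9]
sum = 28

28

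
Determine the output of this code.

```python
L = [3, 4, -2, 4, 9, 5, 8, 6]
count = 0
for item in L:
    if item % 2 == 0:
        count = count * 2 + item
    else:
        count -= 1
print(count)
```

46

item=3: not even, count = 0-1 = -1
item=4: even, count = (-1)*2+4 = 2
item=-2: even, count = 2*2+(-2) = 2
item=4: even, count = 2*2+4 = 8
item=9: not even, count = 8-1 = 7
item=5: not even, count = 7-1 = 6
item=8: even, count = 6*2+8 = 20
item=6: even, count = 20*2+6 = 46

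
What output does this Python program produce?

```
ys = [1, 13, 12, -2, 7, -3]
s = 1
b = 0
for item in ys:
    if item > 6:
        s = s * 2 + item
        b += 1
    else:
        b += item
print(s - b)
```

item=1: not >6; b=1
item=13: >6, s = 1*2+13 = 15; b=2
item=12: >6, s = 15*2+12 = 42; b=3
item=-2: not >6; b=1
item=7: >6, s = 42*2+7 = 91; b=2
item=-3: not >6; b=-1
s-b = 91-(-1) = 92

92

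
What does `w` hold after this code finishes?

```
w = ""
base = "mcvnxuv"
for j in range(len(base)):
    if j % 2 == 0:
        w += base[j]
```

j=0: add 'm' → 'm'
j=1: skip
j=2: add 'v' → 'mv'
j=3: skip
j=4: add 'x' → 'mvx'
j=5: skip
j=6: add 'v' → 'mvxv'

'mvxv'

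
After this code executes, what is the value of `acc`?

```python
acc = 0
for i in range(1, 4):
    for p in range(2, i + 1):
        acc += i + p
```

i=2,p=2: acc = 0+4 = 4
i=3,p=2: acc = 4+5 = 9
i=3,p=3: acc = 9+6 = 15

15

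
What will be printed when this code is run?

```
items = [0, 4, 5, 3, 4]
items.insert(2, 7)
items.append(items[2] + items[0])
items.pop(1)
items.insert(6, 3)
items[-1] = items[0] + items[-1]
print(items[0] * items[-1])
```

0

insert 7 at 2 → [0, 4, 7, 5, 3, 4]
append items[2]+items[0] = 7+0 = 7 → [0, 4, 7, 5, 3, 4, 7]
pop(1) removes 4 → [0, 7, 5, 3, 4, 7]
insert 3 at 6 → [0, 7, 5, 3, 4, 7, 3]
items[-1] = items[0]+items[-1] = 0+3 = 3 → [0, 7, 5, 3, 4, 7, 3]
items[0]*items[-1] = 0*3 = 0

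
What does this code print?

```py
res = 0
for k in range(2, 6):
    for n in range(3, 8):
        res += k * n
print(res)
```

k=2,n=3: res = 0+6 = 6
k=2,n=4: res = 6+8 = 14
k=2,n=5: res = 14+10 = 24
k=2,n=6: res = 24+12 = 36
k=2,n=7: res = 36+14 = 50
k=3,n=3: res = 50+9 = 59
k=3,n=4: res = 59+12 = 71
k=3,n=5: res = 71+15 = 86
k=3,n=6: res = 86+18 = 104
k=3,n=7: res = 104+21 = 125
k=4,n=3: res = 125+12 = 137
k=4,n=4: res = 137+16 = 153
k=4,n=5: res = 153+20 = 173
k=4,n=6: res = 173+24 = 197
k=4,n=7: res = 197+28 = 225
k=5,n=3: res = 225+15 = 240
k=5,n=4: res = 240+20 = 260
k=5,n=5: res = 260+25 = 285
k=5,n=6: res = 285+30 = 315
k=5,n=7: res = 315+35 = 350

350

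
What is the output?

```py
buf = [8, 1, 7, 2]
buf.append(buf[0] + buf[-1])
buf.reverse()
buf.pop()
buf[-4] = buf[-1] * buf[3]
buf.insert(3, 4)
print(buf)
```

[1, 2, 7, 4, 1]

append buf[0]+buf[-1] = 8+2 = 10 → [8, 1, 7, 2, 10]
reverse → [10, 2, 7, 1, 8]
pop() removes 8 → [10, 2, 7, 1]
buf[-4] = buf[-1]*buf[3] = 1*1 = 1 → [1, 2, 7, 1]
insert 4 at 3 → [1, 2, 7, 4, 1]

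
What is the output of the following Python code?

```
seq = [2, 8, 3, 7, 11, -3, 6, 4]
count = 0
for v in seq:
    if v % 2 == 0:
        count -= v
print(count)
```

v=2: even, count = 0-2 = -2
v=8: even, count = (-2)-8 = -10
v=3: not even
v=7: not even
v=11: not even
v=-3: not even
v=6: even, count = (-10)-6 = -16
v=4: even, count = (-16)-4 = -20

-20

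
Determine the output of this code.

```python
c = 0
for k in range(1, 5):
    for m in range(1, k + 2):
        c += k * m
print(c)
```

k=1,m=1: c = 0+1 = 1
k=1,m=2: c = 1+2 = 3
k=2,m=1: c = 3+2 = 5
k=2,m=2: c = 5+4 = 9
k=2,m=3: c = 9+6 = 15
k=3,m=1: c = 15+3 = 18
k=3,m=2: c = 18+6 = 24
k=3,m=3: c = 24+9 = 33
k=3,m=4: c = 33+12 = 45
k=4,m=1: c = 45+4 = 49
k=4,m=2: c = 49+8 = 57
k=4,m=3: c = 57+12 = 69
k=4,m=4: c = 69+16 = 85
k=4,m=5: c = 85+20 = 105

105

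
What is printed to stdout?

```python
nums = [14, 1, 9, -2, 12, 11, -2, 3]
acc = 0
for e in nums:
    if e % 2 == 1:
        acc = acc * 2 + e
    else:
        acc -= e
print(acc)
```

-191

e=14: not odd, acc = 0-14 = -14
e=1: odd, acc = (-14)*2+1 = -27
e=9: odd, acc = (-27)*2+9 = -45
e=-2: not odd, acc = (-45)-(-2) = -43
e=12: not odd, acc = (-43)-12 = -55
e=11: odd, acc = (-55)*2+11 = -99
e=-2: not odd, acc = (-99)-(-2) = -97
e=3: odd, acc = (-97)*2+3 = -191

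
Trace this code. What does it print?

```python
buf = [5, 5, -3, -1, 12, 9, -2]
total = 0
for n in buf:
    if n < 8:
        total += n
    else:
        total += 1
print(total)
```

n=5: <8, total = 0+5 = 5
n=5: <8, total = 5+5 = 10
n=-3: <8, total = 10+(-3) = 7
n=-1: <8, total = 7+(-1) = 6
n=12: not <8, total = 6+1 = 7
n=9: not <8, total = 7+1 = 8
n=-2: <8, total = 8+(-2) = 6

6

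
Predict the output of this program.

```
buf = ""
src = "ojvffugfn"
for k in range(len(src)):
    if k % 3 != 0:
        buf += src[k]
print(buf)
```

jvfufn

k=0: skip
k=1: add 'j' → 'j'
k=2: add 'v' → 'jv'
k=3: skip
k=4: add 'f' → 'jvf'
k=5: add 'u' → 'jvfu'
k=6: skip
k=7: add 'f' → 'jvfuf'
k=8: add 'n' → 'jvfufn'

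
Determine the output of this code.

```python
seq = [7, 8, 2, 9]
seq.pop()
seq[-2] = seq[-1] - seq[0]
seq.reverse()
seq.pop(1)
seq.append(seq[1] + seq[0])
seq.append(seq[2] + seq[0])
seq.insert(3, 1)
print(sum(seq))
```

pop() removes 9 → [7, 8, 2]
seq[-2] = seq[-1]-seq[0] = 2-7 = -5 → [7, -5, 2]
reverse → [2, -5, 7]
pop(1) removes -5 → [2, 7]
append seq[1]+seq[0] = 7+2 = 9 → [2, 7, 9]
append seq[2]+seq[0] = 9+2 = 11 → [2, 7, 9, 11]
insert 1 at 3 → [2, 7, 9, 1, 11]
sum = 30

30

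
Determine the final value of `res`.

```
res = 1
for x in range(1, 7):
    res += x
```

x=1: res = 1+1 = 2
x=2: res = 2+2 = 4
x=3: res = 4+3 = 7
x=4: res = 7+4 = 11
x=5: res = 11+5 = 16
x=6: res = 16+6 = 22

22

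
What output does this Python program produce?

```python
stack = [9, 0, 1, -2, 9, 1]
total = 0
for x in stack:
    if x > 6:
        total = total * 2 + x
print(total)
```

27

x=9: >6, total = 0*2+9 = 9
x=0: not >6
x=1: not >6
x=-2: not >6
x=9: >6, total = 9*2+9 = 27
x=1: not >6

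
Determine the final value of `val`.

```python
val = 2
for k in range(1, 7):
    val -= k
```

k=1: val = 2-1 = 1
k=2: val = 1-2 = -1
k=3: val = (-1)-3 = -4
k=4: val = (-4)-4 = -8
k=5: val = (-8)-5 = -13
k=6: val = (-13)-6 = -19

-19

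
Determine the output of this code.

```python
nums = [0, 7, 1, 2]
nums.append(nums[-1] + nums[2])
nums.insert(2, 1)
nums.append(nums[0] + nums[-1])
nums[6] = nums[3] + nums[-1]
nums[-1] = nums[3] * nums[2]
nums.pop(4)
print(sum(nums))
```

13

append nums[-1]+nums[2] = 2+1 = 3 → [0, 7, 1, 2, 3]
insert 1 at 2 → [0, 7, 1, 1, 2, 3]
append nums[0]+nums[-1] = 0+3 = 3 → [0, 7, 1, 1, 2, 3, 3]
nums[6] = nums[3]+nums[-1] = 1+3 = 4 → [0, 7, 1, 1, 2, 3, 4]
nums[-1] = nums[3]*nums[2] = 1*1 = 1 → [0, 7, 1, 1, 2, 3, 1]
pop(4) removes 2 → [0, 7, 1, 1, 3, 1]
sum = 13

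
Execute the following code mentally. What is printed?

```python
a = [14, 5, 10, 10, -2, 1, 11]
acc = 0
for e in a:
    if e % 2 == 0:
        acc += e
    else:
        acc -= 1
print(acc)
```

29

e=14: even, acc = 0+14 = 14
e=5: not even, acc = 14-1 = 13
e=10: even, acc = 13+10 = 23
e=10: even, acc = 23+10 = 33
e=-2: even, acc = 33+(-2) = 31
e=1: not even, acc = 31-1 = 30
e=11: not even, acc = 30-1 = 29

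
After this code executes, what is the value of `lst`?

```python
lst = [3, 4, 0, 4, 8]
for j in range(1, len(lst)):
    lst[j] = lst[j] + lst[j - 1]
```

j=1: lst[1] = 4+3 = 7 → [3, 7, 0, 4, 8]
j=2: lst[2] = 0+7 = 7 → [3, 7, 7, 4, 8]
j=3: lst[3] = 4+7 = 11 → [3, 7, 7, 11, 8]
j=4: lst[4] = 8+11 = 19 → [3, 7, 7, 11, 19]

[3, 7, 7, 11, 19]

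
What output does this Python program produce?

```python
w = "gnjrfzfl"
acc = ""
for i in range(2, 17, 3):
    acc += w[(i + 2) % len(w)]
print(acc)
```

i=2: add w[4]='f' → 'f'
i=5: add w[7]='l' → 'fl'
i=8: add w[2]='j' → 'flj'
i=11: add w[5]='z' → 'fljz'
i=14: add w[0]='g' → 'fljzg'

fljzg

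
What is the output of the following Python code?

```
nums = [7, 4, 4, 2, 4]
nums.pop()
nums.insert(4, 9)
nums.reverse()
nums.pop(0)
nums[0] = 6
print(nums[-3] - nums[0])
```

pop() removes 4 → [7, 4, 4, 2]
insert 9 at 4 → [7, 4, 4, 2, 9]
reverse → [9, 2, 4, 4, 7]
pop(0) removes 9 → [2, 4, 4, 7]
nums[0] = 6 → [6, 4, 4, 7]
nums[-3]-nums[0] = 4-6 = -2

-2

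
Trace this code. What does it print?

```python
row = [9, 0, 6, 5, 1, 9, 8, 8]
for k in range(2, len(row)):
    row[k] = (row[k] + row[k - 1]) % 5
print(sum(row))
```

20

k=2: row[2] = (6+0)%5 = 1 → [9, 0, 1, 5, 1, 9, 8, 8]
k=3: row[3] = (5+1)%5 = 1 → [9, 0, 1, 1, 1, 9, 8, 8]
k=4: row[4] = (1+1)%5 = 2 → [9, 0, 1, 1, 2, 9, 8, 8]
k=5: row[5] = (9+2)%5 = 1 → [9, 0, 1, 1, 2, 1, 8, 8]
k=6: row[6] = (8+1)%5 = 4 → [9, 0, 1, 1, 2, 1, 4, 8]
k=7: row[7] = (8+4)%5 = 2 → [9, 0, 1, 1, 2, 1, 4, 2]
sum = 20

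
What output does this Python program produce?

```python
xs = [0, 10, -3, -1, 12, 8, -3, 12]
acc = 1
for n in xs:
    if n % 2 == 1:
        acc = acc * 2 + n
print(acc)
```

-9

n=0: not odd
n=10: not odd
n=-3: odd, acc = 1*2+(-3) = -1
n=-1: odd, acc = (-1)*2+(-1) = -3
n=12: not odd
n=8: not odd
n=-3: odd, acc = (-3)*2+(-3) = -9
n=12: not odd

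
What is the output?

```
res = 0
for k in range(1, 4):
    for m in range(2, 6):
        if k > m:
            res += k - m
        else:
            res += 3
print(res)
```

k=1,m=2: not 1>2, res = 0+3 = 3
k=1,m=3: not 1>3, res = 3+3 = 6
k=1,m=4: not 1>4, res = 6+3 = 9
k=1,m=5: not 1>5, res = 9+3 = 12
k=2,m=2: not 2>2, res = 12+3 = 15
k=2,m=3: not 2>3, res = 15+3 = 18
k=2,m=4: not 2>4, res = 18+3 = 21
k=2,m=5: not 2>5, res = 21+3 = 24
k=3,m=2: 3>2, res = 24+1 = 25
k=3,m=3: not 3>3, res = 25+3 = 28
k=3,m=4: not 3>4, res = 28+3 = 31
k=3,m=5: not 3>5, res = 31+3 = 34

34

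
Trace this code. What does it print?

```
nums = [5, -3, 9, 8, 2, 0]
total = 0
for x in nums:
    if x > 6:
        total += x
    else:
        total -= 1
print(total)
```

13

x=5: not >6, total = 0-1 = -1
x=-3: not >6, total = (-1)-1 = -2
x=9: >6, total = (-2)+9 = 7
x=8: >6, total = 7+8 = 15
x=2: not >6, total = 15-1 = 14
x=0: not >6, total = 14-1 = 13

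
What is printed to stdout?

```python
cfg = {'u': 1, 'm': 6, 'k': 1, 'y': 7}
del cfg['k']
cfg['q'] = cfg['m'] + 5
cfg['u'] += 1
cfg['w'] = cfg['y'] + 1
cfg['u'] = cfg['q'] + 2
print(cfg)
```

{'u': 13, 'm': 6, 'y': 7, 'q': 11, 'w': 8}

del 'k' → {'u': 1, 'm': 6, 'y': 7}
cfg['q'] = cfg['m']+5 = 11 → {'u': 1, 'm': 6, 'y': 7, 'q': 11}
cfg['u'] = 1+1 = 2 → {'u': 2, 'm': 6, 'y': 7, 'q': 11}
cfg['w'] = cfg['y']+1 = 8 → {'u': 2, 'm': 6, 'y': 7, 'q': 11, 'w': 8}
cfg['u'] = cfg['q']+2 = 13 → {'u': 13, 'm': 6, 'y': 7, 'q': 11, 'w': 8}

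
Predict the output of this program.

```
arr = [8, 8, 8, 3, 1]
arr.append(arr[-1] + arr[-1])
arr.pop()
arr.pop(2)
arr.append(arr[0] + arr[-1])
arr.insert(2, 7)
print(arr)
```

[8, 8, 7, 3, 1, 9]

append arr[-1]+arr[-1] = 1+1 = 2 → [8, 8, 8, 3, 1, 2]
pop() removes 2 → [8, 8, 8, 3, 1]
pop(2) removes 8 → [8, 8, 3, 1]
append arr[0]+arr[-1] = 8+1 = 9 → [8, 8, 3, 1, 9]
insert 7 at 2 → [8, 8, 7, 3, 1, 9]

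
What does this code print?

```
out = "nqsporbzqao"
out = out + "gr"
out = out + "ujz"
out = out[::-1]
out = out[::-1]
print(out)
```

nqsporbzqaogrujz

+ 'gr' → 'nqsporbzqaogr'
+ 'ujz' → 'nqsporbzqaogrujz'
reverse → 'zjurgoaqzbropsqn'
reverse → 'nqsporbzqaogrujz'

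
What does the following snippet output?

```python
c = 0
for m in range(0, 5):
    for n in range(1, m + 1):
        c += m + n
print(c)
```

m=1,n=1: c = 0+2 = 2
m=2,n=1: c = 2+3 = 5
m=2,n=2: c = 5+4 = 9
m=3,n=1: c = 9+4 = 13
m=3,n=2: c = 13+5 = 18
m=3,n=3: c = 18+6 = 24
m=4,n=1: c = 24+5 = 29
m=4,n=2: c = 29+6 = 35
m=4,n=3: c = 35+7 = 42
m=4,n=4: c = 42+8 = 50

50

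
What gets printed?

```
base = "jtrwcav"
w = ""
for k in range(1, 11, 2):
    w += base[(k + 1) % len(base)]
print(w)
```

rcvtw

k=1: add base[2]='r' → 'r'
k=3: add base[4]='c' → 'rc'
k=5: add base[6]='v' → 'rcv'
k=7: add base[1]='t' → 'rcvt'
k=9: add base[3]='w' → 'rcvtw'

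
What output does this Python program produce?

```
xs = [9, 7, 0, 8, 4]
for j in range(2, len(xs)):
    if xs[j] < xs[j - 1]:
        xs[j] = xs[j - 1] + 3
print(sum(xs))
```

55

j=2: 0<7, xs[2] = 7+3 = 10 → [9, 7, 10, 8, 4]
j=3: 8<10, xs[3] = 10+3 = 13 → [9, 7, 10, 13, 4]
j=4: 4<13, xs[4] = 13+3 = 16 → [9, 7, 10, 13, 16]
sum = 55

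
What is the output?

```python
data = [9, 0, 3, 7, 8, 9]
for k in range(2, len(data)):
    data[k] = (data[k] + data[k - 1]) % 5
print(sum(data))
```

k=2: data[2] = (3+0)%5 = 3 → [9, 0, 3, 7, 8, 9]
k=3: data[3] = (7+3)%5 = 0 → [9, 0, 3, 0, 8, 9]
k=4: data[4] = (8+0)%5 = 3 → [9, 0, 3, 0, 3, 9]
k=5: data[5] = (9+3)%5 = 2 → [9, 0, 3, 0, 3, 2]
sum = 17

17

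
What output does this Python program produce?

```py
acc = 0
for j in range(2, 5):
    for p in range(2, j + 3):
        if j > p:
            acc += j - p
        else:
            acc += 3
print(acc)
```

31

j=2,p=2: not 2>2, acc = 0+3 = 3
j=2,p=3: not 2>3, acc = 3+3 = 6
j=2,p=4: not 2>4, acc = 6+3 = 9
j=3,p=2: 3>2, acc = 9+1 = 10
j=3,p=3: not 3>3, acc = 10+3 = 13
j=3,p=4: not 3>4, acc = 13+3 = 16
j=3,p=5: not 3>5, acc = 16+3 = 19
j=4,p=2: 4>2, acc = 19+2 = 21
j=4,p=3: 4>3, acc = 21+1 = 22
j=4,p=4: not 4>4, acc = 22+3 = 25
j=4,p=5: not 4>5, acc = 25+3 = 28
j=4,p=6: not 4>6, acc = 28+3 = 31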